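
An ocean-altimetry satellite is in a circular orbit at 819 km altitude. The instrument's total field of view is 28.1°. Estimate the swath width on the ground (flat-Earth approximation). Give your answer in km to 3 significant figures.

410 km

Half-angle = 28.1°/2 = 14.05°.
Swath width ≈ 2h·tan(θ/2) = 2 × 819 × tan(14.05°) = 409.9 km.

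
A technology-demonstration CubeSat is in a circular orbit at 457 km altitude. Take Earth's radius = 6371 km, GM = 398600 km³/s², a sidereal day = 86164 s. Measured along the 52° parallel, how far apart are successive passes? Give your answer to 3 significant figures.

Semi-major axis a = 6371 + 457 = 6828 km. Period T = 2π√(a³/μ) = 2π√(6828³/398600) = 5615.0 s = 93.58 min.
Node shift per orbit = (5615.0/86164) × 360° = 23.46°.
Equatorial spacing = 23.46 × 111.2 km/° = 2609 km.
At 52° latitude, spacing = 2609 × cos(52°) = 1606 km.

1610 km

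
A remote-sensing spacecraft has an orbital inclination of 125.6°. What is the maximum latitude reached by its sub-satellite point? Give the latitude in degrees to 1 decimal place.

54.4°

Retrograde orbit: the ground track reaches ±(180° − i) = ±(180 − 125.6) = ±54.4°.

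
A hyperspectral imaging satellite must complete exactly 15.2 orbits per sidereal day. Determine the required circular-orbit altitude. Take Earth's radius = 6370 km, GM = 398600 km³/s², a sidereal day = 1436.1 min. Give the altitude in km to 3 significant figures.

Required period T = 86166 / 15.2 = 5668.8 s.
From T = 2π√(a³/μ): a = (μ T²/4π²)^(1/3) = (398600 × 5668.8² / 4π²)^(1/3) = 6872 km.
Altitude h = a − R = 6872 − 6370 = 502 km.

502 km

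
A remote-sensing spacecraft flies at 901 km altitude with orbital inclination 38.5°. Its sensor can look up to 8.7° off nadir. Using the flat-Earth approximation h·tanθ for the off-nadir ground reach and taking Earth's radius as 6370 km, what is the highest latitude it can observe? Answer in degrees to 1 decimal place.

For a prograde orbit the ground track reaches latitude ±i = ±38.5°.
Sensor half-swath on the ground ≈ 901·tan(8.7°) = 138 km = 1.24° of latitude.
Maximum observable latitude ≈ 38.5 + 1.24 = 39.7°.

39.7°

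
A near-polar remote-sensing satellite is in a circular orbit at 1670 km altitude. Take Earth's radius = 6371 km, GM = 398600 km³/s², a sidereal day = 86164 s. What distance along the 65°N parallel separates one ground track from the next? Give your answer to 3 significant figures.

1410 km

Semi-major axis a = 6371 + 1670 = 8041 km. Period T = 2π√(a³/μ) = 2π√(8041³/398600) = 7175.9 s = 119.60 min.
Node shift per orbit = (7175.9/86164) × 360° = 29.98°.
Equatorial spacing = 29.98 × 111.2 km/° = 3334 km.
At 65° latitude, spacing = 3334 × cos(65°) = 1409 km.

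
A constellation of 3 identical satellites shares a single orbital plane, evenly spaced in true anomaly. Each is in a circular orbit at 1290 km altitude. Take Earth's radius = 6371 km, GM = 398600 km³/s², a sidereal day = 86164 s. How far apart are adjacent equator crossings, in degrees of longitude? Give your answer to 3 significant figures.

9.29°

Semi-major axis a = 6371 + 1290 = 7661 km. Period T = 2π√(a³/μ) = 2π√(7661³/398600) = 6673.3 s = 111.22 min.
Single-satellite node shift = (6673.3/86164) × 360° = 27.88°.
With 3 satellites evenly phased, successive equator crossings are 27.88/3 = 9.294° apart.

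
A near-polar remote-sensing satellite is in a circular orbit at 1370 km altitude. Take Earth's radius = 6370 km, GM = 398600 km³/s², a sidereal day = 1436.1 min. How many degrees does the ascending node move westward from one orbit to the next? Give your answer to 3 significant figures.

Semi-major axis a = 6370 + 1370 = 7740 km. Period T = 2π√(a³/μ) = 2π√(7740³/398600) = 6776.8 s = 112.95 min.
During one orbit Earth rotates (6776.8 / 86166) × 360° = 28.31°.

28.3°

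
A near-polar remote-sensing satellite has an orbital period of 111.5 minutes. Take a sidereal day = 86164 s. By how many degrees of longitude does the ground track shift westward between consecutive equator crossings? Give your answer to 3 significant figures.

T = 111.5 min = 6690.0 s.
During one orbit Earth rotates (6690.0 / 86164) × 360° = 27.95°.

28.0°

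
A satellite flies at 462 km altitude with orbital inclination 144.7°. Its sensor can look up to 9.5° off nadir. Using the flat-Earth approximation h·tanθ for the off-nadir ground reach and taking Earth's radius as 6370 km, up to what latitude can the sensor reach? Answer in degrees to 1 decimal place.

36.0°

Retrograde orbit: the ground track reaches ±(180° − i) = ±(180 − 144.7) = ±35.3°.
Sensor half-swath on the ground ≈ 462·tan(9.5°) = 77 km = 0.70° of latitude.
Maximum observable latitude ≈ 35.3 + 0.70 = 36.0°.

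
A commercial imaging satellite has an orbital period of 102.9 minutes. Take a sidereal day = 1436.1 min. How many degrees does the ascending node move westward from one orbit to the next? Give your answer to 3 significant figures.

25.8°

T = 102.9 min = 6174.0 s.
During one orbit Earth rotates (6174.0 / 86166) × 360° = 25.79°.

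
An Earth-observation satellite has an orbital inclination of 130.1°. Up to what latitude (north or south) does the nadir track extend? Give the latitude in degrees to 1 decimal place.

Retrograde orbit: the ground track reaches ±(180° − i) = ±(180 − 130.1) = ±49.9°.

49.9°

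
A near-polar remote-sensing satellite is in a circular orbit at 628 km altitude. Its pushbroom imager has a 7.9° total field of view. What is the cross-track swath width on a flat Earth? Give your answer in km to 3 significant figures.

86.7 km

Half-angle = 7.9°/2 = 3.95°.
Swath width ≈ 2h·tan(θ/2) = 2 × 628 × tan(3.95°) = 86.7 km.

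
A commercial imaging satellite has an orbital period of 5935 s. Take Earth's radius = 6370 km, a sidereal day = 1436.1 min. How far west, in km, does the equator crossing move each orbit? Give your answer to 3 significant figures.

During one orbit Earth rotates (5935.0 / 86166) × 360° = 24.80°.
At the equator that is 24.80° × (2π·6370/360) km/° = 24.80 × 111.2 = 2757 km.

2760 km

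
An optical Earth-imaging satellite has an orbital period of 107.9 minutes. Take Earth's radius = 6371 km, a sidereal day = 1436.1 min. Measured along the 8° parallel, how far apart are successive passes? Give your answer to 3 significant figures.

2980 km

T = 107.9 min = 6474.0 s.
Node shift per orbit = (6474.0/86166) × 360° = 27.05°.
Equatorial spacing = 27.05 × 111.2 km/° = 3008 km.
At 8° latitude, spacing = 3008 × cos(8°) = 2978 km.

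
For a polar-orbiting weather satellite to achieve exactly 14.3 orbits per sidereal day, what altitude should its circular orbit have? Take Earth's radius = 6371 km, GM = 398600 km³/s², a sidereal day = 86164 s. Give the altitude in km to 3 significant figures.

Required period T = 86164 / 14.3 = 6025.5 s.
From T = 2π√(a³/μ): a = (μ T²/4π²)^(1/3) = (398600 × 6025.5² / 4π²)^(1/3) = 7157 km.
Altitude h = a − R = 7157 − 6371 = 786 km.

786 km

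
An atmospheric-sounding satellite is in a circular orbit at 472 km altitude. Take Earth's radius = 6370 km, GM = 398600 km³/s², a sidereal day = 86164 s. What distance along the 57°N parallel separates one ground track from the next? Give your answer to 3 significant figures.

Semi-major axis a = 6370 + 472 = 6842 km. Period T = 2π√(a³/μ) = 2π√(6842³/398600) = 5632.3 s = 93.87 min.
Node shift per orbit = (5632.3/86164) × 360° = 23.53°.
Equatorial spacing = 23.53 × 111.2 km/° = 2616 km.
At 57° latitude, spacing = 2616 × cos(57°) = 1425 km.

1420 km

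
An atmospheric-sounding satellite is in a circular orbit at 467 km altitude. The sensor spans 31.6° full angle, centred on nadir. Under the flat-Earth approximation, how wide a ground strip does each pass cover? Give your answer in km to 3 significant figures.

264 km

Half-angle = 31.6°/2 = 15.8°.
Swath width ≈ 2h·tan(θ/2) = 2 × 467 × tan(15.8°) = 264.3 km.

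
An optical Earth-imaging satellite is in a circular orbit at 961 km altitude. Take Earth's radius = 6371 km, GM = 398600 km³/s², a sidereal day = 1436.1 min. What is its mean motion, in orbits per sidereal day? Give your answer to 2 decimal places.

Semi-major axis a = 6371 + 961 = 7332 km. Period T = 2π√(a³/μ) = 2π√(7332³/398600) = 6248.1 s = 104.13 min.
Orbits per sidereal day = 86166 / 6248.1 = 13.791.

13.79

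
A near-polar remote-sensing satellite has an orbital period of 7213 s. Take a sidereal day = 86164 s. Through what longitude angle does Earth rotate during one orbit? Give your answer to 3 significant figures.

During one orbit Earth rotates (7213.0 / 86164) × 360° = 30.14°.

30.1°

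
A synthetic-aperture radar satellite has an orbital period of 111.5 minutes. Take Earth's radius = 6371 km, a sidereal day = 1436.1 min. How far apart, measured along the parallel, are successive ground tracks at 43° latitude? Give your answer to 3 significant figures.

2270 km

T = 111.5 min = 6690.0 s.
Node shift per orbit = (6690.0/86166) × 360° = 27.95°.
Equatorial spacing = 27.95 × 111.2 km/° = 3108 km.
At 43° latitude, spacing = 3108 × cos(43°) = 2273 km.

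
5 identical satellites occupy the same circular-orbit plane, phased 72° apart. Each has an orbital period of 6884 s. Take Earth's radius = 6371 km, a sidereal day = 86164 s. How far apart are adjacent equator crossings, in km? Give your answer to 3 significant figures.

640 km

Single-satellite node shift = (6884.0/86164) × 360° = 28.76°.
With 5 satellites evenly phased, successive equator crossings are 28.76/5 = 5.752° apart.
That is 5.752 × 111.2 = 640 km at the equator.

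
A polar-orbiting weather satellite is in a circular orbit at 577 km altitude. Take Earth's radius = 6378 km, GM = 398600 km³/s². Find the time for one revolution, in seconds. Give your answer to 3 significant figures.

5770 seconds

Semi-major axis a = 6378 + 577 = 6955 km. Period T = 2π√(a³/μ) = 2π√(6955³/398600) = 5772.4 s = 96.21 min.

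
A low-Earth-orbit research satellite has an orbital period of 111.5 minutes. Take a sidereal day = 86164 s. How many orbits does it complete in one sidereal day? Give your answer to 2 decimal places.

T = 111.5 min = 6690.0 s.
Orbits per sidereal day = 86164 / 6690.0 = 12.880.

12.88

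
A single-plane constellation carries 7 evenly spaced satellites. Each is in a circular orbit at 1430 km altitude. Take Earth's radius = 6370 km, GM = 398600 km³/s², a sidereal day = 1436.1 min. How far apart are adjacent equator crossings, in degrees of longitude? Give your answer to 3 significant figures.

4.09°

Semi-major axis a = 6370 + 1430 = 7800 km. Period T = 2π√(a³/μ) = 2π√(7800³/398600) = 6855.7 s = 114.26 min.
Single-satellite node shift = (6855.7/86166) × 360° = 28.64°.
With 7 satellites evenly phased, successive equator crossings are 28.64/7 = 4.092° apart.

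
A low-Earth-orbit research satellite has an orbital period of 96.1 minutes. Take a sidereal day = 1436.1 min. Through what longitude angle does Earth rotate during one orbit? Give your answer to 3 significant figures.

T = 96.1 min = 5766.0 s.
During one orbit Earth rotates (5766.0 / 86166) × 360° = 24.09°.

24.1°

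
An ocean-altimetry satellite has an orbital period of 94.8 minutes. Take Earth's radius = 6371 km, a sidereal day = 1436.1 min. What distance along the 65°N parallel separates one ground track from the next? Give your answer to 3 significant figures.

T = 94.8 min = 5688.0 s.
Node shift per orbit = (5688.0/86166) × 360° = 23.76°.
Equatorial spacing = 23.76 × 111.2 km/° = 2642 km.
At 65° latitude, spacing = 2642 × cos(65°) = 1117 km.

1120 km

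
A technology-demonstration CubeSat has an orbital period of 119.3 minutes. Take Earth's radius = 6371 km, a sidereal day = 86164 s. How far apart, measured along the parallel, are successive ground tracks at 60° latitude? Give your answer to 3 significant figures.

T = 119.3 min = 7158.0 s.
Node shift per orbit = (7158.0/86164) × 360° = 29.91°.
Equatorial spacing = 29.91 × 111.2 km/° = 3325 km.
At 60° latitude, spacing = 3325 × cos(60°) = 1663 km.

1660 km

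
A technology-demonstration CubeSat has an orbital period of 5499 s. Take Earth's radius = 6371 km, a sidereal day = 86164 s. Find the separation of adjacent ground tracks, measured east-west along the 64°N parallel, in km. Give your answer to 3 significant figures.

Node shift per orbit = (5499.0/86164) × 360° = 22.98°.
Equatorial spacing = 22.98 × 111.2 km/° = 2555 km.
At 64° latitude, spacing = 2555 × cos(64°) = 1120 km.

1120 km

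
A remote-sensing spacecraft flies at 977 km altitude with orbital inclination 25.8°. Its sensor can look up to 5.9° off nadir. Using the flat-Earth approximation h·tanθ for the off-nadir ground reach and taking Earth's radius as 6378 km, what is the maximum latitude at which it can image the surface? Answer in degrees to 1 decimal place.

26.7°

For a prograde orbit the ground track reaches latitude ±i = ±25.8°.
Sensor half-swath on the ground ≈ 977·tan(5.9°) = 101 km = 0.91° of latitude.
Maximum observable latitude ≈ 25.8 + 0.91 = 26.7°.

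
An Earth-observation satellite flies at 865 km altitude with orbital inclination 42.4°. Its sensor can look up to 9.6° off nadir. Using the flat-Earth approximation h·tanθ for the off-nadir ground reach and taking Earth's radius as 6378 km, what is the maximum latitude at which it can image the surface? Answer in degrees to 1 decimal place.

43.7°

For a prograde orbit the ground track reaches latitude ±i = ±42.4°.
Sensor half-swath on the ground ≈ 865·tan(9.6°) = 146 km = 1.31° of latitude.
Maximum observable latitude ≈ 42.4 + 1.31 = 43.7°.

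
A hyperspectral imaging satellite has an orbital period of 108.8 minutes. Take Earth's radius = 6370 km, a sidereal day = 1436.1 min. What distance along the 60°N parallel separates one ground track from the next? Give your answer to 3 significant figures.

1520 km

T = 108.8 min = 6528.0 s.
Node shift per orbit = (6528.0/86166) × 360° = 27.27°.
Equatorial spacing = 27.27 × 111.2 km/° = 3032 km.
At 60° latitude, spacing = 3032 × cos(60°) = 1516 km.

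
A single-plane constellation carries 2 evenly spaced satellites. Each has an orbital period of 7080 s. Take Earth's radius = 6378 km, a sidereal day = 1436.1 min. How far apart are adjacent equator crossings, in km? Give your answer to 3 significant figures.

1650 km

Single-satellite node shift = (7080.0/86166) × 360° = 29.58°.
With 2 satellites evenly phased, successive equator crossings are 29.58/2 = 14.790° apart.
That is 14.790 × 111.3 = 1646 km at the equator.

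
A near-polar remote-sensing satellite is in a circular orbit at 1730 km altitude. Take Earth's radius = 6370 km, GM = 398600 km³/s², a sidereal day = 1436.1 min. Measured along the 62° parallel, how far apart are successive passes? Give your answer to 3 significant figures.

Semi-major axis a = 6370 + 1730 = 8100 km. Period T = 2π√(a³/μ) = 2π√(8100³/398600) = 7255.0 s = 120.92 min.
Node shift per orbit = (7255.0/86166) × 360° = 30.31°.
Equatorial spacing = 30.31 × 111.2 km/° = 3370 km.
At 62° latitude, spacing = 3370 × cos(62°) = 1582 km.

1580 km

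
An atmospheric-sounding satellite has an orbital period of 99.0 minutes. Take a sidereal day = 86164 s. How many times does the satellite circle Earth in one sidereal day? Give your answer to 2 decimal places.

T = 99.0 min = 5940.0 s.
Orbits per sidereal day = 86164 / 5940.0 = 14.506.

14.51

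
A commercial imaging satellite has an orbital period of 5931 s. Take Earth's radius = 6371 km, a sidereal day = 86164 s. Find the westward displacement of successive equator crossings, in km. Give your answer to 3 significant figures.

During one orbit Earth rotates (5931.0 / 86164) × 360° = 24.78°.
At the equator that is 24.78° × (2π·6371/360) km/° = 24.78 × 111.2 = 2755 km.

2760 km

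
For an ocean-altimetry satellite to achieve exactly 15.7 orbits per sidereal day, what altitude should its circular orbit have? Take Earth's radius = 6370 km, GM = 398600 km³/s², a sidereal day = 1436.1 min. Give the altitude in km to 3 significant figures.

355 km

Required period T = 86166 / 15.7 = 5488.3 s.
From T = 2π√(a³/μ): a = (μ T²/4π²)^(1/3) = (398600 × 5488.3² / 4π²)^(1/3) = 6725 km.
Altitude h = a − R = 6725 − 6370 = 355 km.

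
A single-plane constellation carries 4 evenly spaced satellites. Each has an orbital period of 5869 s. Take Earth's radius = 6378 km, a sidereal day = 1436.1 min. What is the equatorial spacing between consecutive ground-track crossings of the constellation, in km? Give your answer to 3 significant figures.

682 km

Single-satellite node shift = (5869.0/86166) × 360° = 24.52°.
With 4 satellites evenly phased, successive equator crossings are 24.52/4 = 6.130° apart.
That is 6.130 × 111.3 = 682 km at the equator.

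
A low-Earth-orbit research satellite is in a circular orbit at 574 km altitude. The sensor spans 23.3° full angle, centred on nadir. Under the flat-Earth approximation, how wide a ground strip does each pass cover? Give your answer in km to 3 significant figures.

Half-angle = 23.3°/2 = 11.65°.
Swath width ≈ 2h·tan(θ/2) = 2 × 574 × tan(11.65°) = 236.7 km.

237 km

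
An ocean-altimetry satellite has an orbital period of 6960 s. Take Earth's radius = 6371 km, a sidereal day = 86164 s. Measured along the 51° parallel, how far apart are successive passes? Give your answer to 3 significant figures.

2030 km

Node shift per orbit = (6960.0/86164) × 360° = 29.08°.
Equatorial spacing = 29.08 × 111.2 km/° = 3233 km.
At 51° latitude, spacing = 3233 × cos(51°) = 2035 km.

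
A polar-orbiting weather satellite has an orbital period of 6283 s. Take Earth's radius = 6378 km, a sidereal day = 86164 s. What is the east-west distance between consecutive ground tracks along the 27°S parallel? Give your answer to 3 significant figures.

Node shift per orbit = (6283.0/86164) × 360° = 26.25°.
Equatorial spacing = 26.25 × 111.3 km/° = 2922 km.
At 27° latitude, spacing = 2922 × cos(27°) = 2604 km.

2600 km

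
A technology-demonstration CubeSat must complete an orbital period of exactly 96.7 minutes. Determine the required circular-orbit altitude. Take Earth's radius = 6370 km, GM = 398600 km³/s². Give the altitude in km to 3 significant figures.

T = 96.7 min = 5802.0 s.
From T = 2π√(a³/μ): a = (μ T²/4π²)^(1/3) = (398600 × 5802.0² / 4π²)^(1/3) = 6979 km.
Altitude h = a − R = 6979 − 6370 = 609 km.

609 km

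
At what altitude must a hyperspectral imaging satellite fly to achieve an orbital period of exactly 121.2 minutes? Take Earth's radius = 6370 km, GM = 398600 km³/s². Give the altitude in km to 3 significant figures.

1740 km

T = 121.2 min = 7272.0 s.
From T = 2π√(a³/μ): a = (μ T²/4π²)^(1/3) = (398600 × 7272.0² / 4π²)^(1/3) = 8113 km.
Altitude h = a − R = 8113 − 6370 = 1743 km.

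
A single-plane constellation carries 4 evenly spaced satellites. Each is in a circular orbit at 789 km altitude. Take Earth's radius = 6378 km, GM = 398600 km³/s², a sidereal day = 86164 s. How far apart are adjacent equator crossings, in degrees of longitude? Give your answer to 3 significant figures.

Semi-major axis a = 6378 + 789 = 7167 km. Period T = 2π√(a³/μ) = 2π√(7167³/398600) = 6038.3 s = 100.64 min.
Single-satellite node shift = (6038.3/86164) × 360° = 25.23°.
With 4 satellites evenly phased, successive equator crossings are 25.23/4 = 6.307° apart.

6.31°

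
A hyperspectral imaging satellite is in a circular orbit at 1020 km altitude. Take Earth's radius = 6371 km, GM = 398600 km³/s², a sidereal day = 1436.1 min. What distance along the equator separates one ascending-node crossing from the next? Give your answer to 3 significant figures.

Semi-major axis a = 6371 + 1020 = 7391 km. Period T = 2π√(a³/μ) = 2π√(7391³/398600) = 6323.6 s = 105.39 min.
During one orbit Earth rotates (6323.6 / 86166) × 360° = 26.42°.
At the equator that is 26.42° × (2π·6371/360) km/° = 26.42 × 111.2 = 2938 km.

2940 km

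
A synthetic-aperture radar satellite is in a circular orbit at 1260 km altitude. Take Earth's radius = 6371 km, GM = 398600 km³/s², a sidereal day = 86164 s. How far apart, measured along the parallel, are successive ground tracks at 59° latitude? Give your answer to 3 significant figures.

Semi-major axis a = 6371 + 1260 = 7631 km. Period T = 2π√(a³/μ) = 2π√(7631³/398600) = 6634.1 s = 110.57 min.
Node shift per orbit = (6634.1/86164) × 360° = 27.72°.
Equatorial spacing = 27.72 × 111.2 km/° = 3082 km.
At 59° latitude, spacing = 3082 × cos(59°) = 1587 km.

1590 km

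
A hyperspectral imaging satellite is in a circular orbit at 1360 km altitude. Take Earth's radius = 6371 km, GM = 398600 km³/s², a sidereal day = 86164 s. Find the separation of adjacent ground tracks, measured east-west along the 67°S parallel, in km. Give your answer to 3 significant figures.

Semi-major axis a = 6371 + 1360 = 7731 km. Period T = 2π√(a³/μ) = 2π√(7731³/398600) = 6765.0 s = 112.75 min.
Node shift per orbit = (6765.0/86164) × 360° = 28.26°.
Equatorial spacing = 28.26 × 111.2 km/° = 3143 km.
At 67° latitude, spacing = 3143 × cos(67°) = 1228 km.

1230 km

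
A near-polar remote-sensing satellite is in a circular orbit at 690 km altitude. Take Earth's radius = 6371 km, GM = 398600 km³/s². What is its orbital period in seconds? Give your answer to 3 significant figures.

Semi-major axis a = 6371 + 690 = 7061 km. Period T = 2π√(a³/μ) = 2π√(7061³/398600) = 5904.9 s = 98.41 min.

5900 seconds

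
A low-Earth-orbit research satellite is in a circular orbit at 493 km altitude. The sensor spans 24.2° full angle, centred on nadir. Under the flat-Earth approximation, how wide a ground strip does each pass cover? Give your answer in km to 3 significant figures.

Half-angle = 24.2°/2 = 12.1°.
Swath width ≈ 2h·tan(θ/2) = 2 × 493 × tan(12.1°) = 211.4 km.

211 km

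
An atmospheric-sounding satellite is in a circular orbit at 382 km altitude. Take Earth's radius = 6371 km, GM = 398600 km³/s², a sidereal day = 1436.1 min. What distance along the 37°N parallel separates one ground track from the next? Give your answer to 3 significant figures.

2050 km

Semi-major axis a = 6371 + 382 = 6753 km. Period T = 2π√(a³/μ) = 2π√(6753³/398600) = 5522.8 s = 92.05 min.
Node shift per orbit = (5522.8/86166) × 360° = 23.07°.
Equatorial spacing = 23.07 × 111.2 km/° = 2566 km.
At 37° latitude, spacing = 2566 × cos(37°) = 2049 km.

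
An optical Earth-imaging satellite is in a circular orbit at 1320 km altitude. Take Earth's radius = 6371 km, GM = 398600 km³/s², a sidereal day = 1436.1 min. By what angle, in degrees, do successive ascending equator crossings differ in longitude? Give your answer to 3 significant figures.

28.0°

Semi-major axis a = 6371 + 1320 = 7691 km. Period T = 2π√(a³/μ) = 2π√(7691³/398600) = 6712.5 s = 111.88 min.
During one orbit Earth rotates (6712.5 / 86166) × 360° = 28.04°.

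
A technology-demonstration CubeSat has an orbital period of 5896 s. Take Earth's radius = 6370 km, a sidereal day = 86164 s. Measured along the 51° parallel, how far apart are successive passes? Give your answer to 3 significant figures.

Node shift per orbit = (5896.0/86164) × 360° = 24.63°.
Equatorial spacing = 24.63 × 111.2 km/° = 2739 km.
At 51° latitude, spacing = 2739 × cos(51°) = 1724 km.

1720 km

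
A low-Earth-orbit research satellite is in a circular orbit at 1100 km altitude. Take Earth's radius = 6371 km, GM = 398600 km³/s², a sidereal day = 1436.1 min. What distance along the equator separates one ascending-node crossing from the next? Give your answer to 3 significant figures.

2990 km

Semi-major axis a = 6371 + 1100 = 7471 km. Period T = 2π√(a³/μ) = 2π√(7471³/398600) = 6426.6 s = 107.11 min.
During one orbit Earth rotates (6426.6 / 86166) × 360° = 26.85°.
At the equator that is 26.85° × (2π·6371/360) km/° = 26.85 × 111.2 = 2986 km.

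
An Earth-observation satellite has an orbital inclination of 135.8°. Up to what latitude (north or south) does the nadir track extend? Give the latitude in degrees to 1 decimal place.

44.2°

Retrograde orbit: the ground track reaches ±(180° − i) = ±(180 − 135.8) = ±44.2°.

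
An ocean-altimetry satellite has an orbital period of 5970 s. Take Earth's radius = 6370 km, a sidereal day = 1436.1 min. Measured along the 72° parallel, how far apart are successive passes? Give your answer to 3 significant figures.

Node shift per orbit = (5970.0/86166) × 360° = 24.94°.
Equatorial spacing = 24.94 × 111.2 km/° = 2773 km.
At 72° latitude, spacing = 2773 × cos(72°) = 857 km.

857 km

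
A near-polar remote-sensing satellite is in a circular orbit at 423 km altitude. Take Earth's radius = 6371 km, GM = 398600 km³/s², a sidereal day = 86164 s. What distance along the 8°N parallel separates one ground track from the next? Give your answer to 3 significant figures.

2560 km

Semi-major axis a = 6371 + 423 = 6794 km. Period T = 2π√(a³/μ) = 2π√(6794³/398600) = 5573.1 s = 92.89 min.
Node shift per orbit = (5573.1/86164) × 360° = 23.28°.
Equatorial spacing = 23.28 × 111.2 km/° = 2589 km.
At 8° latitude, spacing = 2589 × cos(8°) = 2564 km.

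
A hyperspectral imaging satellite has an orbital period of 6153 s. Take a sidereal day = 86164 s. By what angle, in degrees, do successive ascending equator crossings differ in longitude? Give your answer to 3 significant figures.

25.7°

During one orbit Earth rotates (6153.0 / 86164) × 360° = 25.71°.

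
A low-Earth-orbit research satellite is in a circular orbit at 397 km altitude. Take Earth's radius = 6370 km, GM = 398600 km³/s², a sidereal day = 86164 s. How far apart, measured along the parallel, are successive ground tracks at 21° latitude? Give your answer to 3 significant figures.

2400 km

Semi-major axis a = 6370 + 397 = 6767 km. Period T = 2π√(a³/μ) = 2π√(6767³/398600) = 5539.9 s = 92.33 min.
Node shift per orbit = (5539.9/86164) × 360° = 23.15°.
Equatorial spacing = 23.15 × 111.2 km/° = 2573 km.
At 21° latitude, spacing = 2573 × cos(21°) = 2402 km.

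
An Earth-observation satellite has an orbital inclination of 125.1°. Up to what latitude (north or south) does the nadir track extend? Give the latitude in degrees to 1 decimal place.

Retrograde orbit: the ground track reaches ±(180° − i) = ±(180 − 125.1) = ±54.9°.

54.9°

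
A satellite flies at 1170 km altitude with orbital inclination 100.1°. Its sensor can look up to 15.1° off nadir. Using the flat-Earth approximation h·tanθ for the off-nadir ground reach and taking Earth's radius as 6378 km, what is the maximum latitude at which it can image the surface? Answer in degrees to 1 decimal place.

82.7°

Retrograde orbit: the ground track reaches ±(180° − i) = ±(180 − 100.1) = ±79.9°.
Sensor half-swath on the ground ≈ 1170·tan(15.1°) = 316 km = 2.84° of latitude.
Maximum observable latitude ≈ 79.9 + 2.84 = 82.7°.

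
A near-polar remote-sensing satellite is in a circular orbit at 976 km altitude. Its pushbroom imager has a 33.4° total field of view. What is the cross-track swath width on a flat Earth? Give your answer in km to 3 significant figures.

Half-angle = 33.4°/2 = 16.7°.
Swath width ≈ 2h·tan(θ/2) = 2 × 976 × tan(16.7°) = 585.6 km.

586 km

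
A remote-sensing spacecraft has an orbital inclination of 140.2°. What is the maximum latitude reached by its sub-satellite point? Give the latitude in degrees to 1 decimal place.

Retrograde orbit: the ground track reaches ±(180° − i) = ±(180 − 140.2) = ±39.8°.

39.8°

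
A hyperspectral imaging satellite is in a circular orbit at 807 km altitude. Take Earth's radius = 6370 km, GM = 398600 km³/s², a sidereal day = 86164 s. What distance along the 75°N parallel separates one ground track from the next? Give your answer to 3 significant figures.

727 km

Semi-major axis a = 6370 + 807 = 7177 km. Period T = 2π√(a³/μ) = 2π√(7177³/398600) = 6051.0 s = 100.85 min.
Node shift per orbit = (6051.0/86164) × 360° = 25.28°.
Equatorial spacing = 25.28 × 111.2 km/° = 2811 km.
At 75° latitude, spacing = 2811 × cos(75°) = 727 km.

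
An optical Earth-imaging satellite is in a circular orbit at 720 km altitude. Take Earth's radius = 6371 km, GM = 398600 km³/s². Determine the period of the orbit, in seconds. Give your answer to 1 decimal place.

5942.5 seconds

Semi-major axis a = 6371 + 720 = 7091 km. Period T = 2π√(a³/μ) = 2π√(7091³/398600) = 5942.5 s = 99.04 min.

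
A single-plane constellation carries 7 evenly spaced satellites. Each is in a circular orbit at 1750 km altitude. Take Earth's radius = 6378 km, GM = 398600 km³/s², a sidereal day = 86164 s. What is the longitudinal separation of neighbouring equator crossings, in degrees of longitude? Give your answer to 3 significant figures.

Semi-major axis a = 6378 + 1750 = 8128 km. Period T = 2π√(a³/μ) = 2π√(8128³/398600) = 7292.7 s = 121.54 min.
Single-satellite node shift = (7292.7/86164) × 360° = 30.47°.
With 7 satellites evenly phased, successive equator crossings are 30.47/7 = 4.353° apart.

4.35°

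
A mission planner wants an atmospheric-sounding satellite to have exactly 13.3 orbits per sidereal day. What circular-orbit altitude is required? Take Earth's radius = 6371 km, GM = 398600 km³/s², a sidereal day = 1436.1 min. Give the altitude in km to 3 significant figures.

1140 km

Required period T = 86166 / 13.3 = 6478.6 s.
From T = 2π√(a³/μ): a = (μ T²/4π²)^(1/3) = (398600 × 6478.6² / 4π²)^(1/3) = 7511 km.
Altitude h = a − R = 7511 − 6371 = 1140 km.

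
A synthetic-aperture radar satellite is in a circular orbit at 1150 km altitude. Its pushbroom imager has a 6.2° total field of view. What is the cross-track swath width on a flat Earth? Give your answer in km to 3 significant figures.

125 km

Half-angle = 6.2°/2 = 3.1°.
Swath width ≈ 2h·tan(θ/2) = 2 × 1150 × tan(3.1°) = 124.6 km.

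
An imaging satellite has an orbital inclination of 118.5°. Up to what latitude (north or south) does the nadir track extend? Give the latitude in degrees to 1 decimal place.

Retrograde orbit: the ground track reaches ±(180° − i) = ±(180 − 118.5) = ±61.5°.

61.5°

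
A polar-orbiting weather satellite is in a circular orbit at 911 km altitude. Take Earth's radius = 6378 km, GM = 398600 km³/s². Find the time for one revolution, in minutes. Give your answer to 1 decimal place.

103.2 min

Semi-major axis a = 6378 + 911 = 7289 km. Period T = 2π√(a³/μ) = 2π√(7289³/398600) = 6193.2 s = 103.22 min.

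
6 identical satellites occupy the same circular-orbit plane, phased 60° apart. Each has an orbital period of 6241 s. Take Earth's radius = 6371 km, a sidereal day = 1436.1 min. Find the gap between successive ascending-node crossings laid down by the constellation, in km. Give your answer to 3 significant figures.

Single-satellite node shift = (6241.0/86166) × 360° = 26.07°.
With 6 satellites evenly phased, successive equator crossings are 26.07/6 = 4.346° apart.
That is 4.346 × 111.2 = 483 km at the equator.

483 km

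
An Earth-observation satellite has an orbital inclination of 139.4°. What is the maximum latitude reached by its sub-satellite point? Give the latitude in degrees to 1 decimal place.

Retrograde orbit: the ground track reaches ±(180° − i) = ±(180 − 139.4) = ±40.6°.

40.6°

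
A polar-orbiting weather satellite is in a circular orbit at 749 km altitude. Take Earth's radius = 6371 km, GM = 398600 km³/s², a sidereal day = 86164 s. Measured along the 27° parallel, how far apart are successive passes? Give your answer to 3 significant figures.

2470 km

Semi-major axis a = 6371 + 749 = 7120 km. Period T = 2π√(a³/μ) = 2π√(7120³/398600) = 5979.0 s = 99.65 min.
Node shift per orbit = (5979.0/86164) × 360° = 24.98°.
Equatorial spacing = 24.98 × 111.2 km/° = 2778 km.
At 27° latitude, spacing = 2778 × cos(27°) = 2475 km.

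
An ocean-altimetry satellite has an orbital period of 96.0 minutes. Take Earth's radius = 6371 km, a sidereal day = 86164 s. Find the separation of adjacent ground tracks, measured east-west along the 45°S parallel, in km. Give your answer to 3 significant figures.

T = 96.0 min = 5760.0 s.
Node shift per orbit = (5760.0/86164) × 360° = 24.07°.
Equatorial spacing = 24.07 × 111.2 km/° = 2676 km.
At 45° latitude, spacing = 2676 × cos(45°) = 1892 km.

1890 km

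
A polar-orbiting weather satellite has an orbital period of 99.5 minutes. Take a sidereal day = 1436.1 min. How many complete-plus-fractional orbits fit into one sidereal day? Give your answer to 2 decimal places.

14.43

T = 99.5 min = 5970.0 s.
Orbits per sidereal day = 86166 / 5970.0 = 14.433.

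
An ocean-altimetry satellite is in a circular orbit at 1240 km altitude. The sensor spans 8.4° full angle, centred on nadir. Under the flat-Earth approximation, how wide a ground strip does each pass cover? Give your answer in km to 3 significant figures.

Half-angle = 8.4°/2 = 4.2°.
Swath width ≈ 2h·tan(θ/2) = 2 × 1240 × tan(4.2°) = 182.1 km.

182 km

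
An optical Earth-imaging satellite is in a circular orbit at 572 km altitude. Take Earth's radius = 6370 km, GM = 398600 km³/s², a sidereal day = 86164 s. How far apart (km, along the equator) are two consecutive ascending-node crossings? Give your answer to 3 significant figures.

2670 km

Semi-major axis a = 6370 + 572 = 6942 km. Period T = 2π√(a³/μ) = 2π√(6942³/398600) = 5756.2 s = 95.94 min.
During one orbit Earth rotates (5756.2 / 86164) × 360° = 24.05°.
At the equator that is 24.05° × (2π·6370/360) km/° = 24.05 × 111.2 = 2674 km.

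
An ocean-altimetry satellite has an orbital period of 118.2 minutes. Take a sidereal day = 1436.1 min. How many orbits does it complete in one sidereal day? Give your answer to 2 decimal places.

12.15

T = 118.2 min = 7092.0 s.
Orbits per sidereal day = 86166 / 7092.0 = 12.150.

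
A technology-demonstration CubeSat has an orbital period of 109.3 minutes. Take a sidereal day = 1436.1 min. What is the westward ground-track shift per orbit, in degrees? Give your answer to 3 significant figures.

27.4°

T = 109.3 min = 6558.0 s.
During one orbit Earth rotates (6558.0 / 86166) × 360° = 27.40°.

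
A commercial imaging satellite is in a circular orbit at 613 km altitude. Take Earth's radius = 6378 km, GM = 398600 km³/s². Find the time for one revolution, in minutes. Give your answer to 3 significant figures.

97.0 min

Semi-major axis a = 6378 + 613 = 6991 km. Period T = 2π√(a³/μ) = 2π√(6991³/398600) = 5817.3 s = 96.95 min.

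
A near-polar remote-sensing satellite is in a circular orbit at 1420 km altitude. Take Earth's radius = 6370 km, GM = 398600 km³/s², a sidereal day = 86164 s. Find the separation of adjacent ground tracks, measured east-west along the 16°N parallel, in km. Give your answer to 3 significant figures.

3060 km

Semi-major axis a = 6370 + 1420 = 7790 km. Period T = 2π√(a³/μ) = 2π√(7790³/398600) = 6842.5 s = 114.04 min.
Node shift per orbit = (6842.5/86164) × 360° = 28.59°.
Equatorial spacing = 28.59 × 111.2 km/° = 3178 km.
At 16° latitude, spacing = 3178 × cos(16°) = 3055 km.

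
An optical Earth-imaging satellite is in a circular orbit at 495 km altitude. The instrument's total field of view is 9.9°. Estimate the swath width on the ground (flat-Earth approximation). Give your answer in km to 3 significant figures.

Half-angle = 9.9°/2 = 4.95°.
Swath width ≈ 2h·tan(θ/2) = 2 × 495 × tan(4.95°) = 85.7 km.

85.7 km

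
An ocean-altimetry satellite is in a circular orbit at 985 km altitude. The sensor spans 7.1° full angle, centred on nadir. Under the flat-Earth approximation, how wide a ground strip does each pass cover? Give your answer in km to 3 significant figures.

Half-angle = 7.1°/2 = 3.55°.
Swath width ≈ 2h·tan(θ/2) = 2 × 985 × tan(3.55°) = 122.2 km.

122 km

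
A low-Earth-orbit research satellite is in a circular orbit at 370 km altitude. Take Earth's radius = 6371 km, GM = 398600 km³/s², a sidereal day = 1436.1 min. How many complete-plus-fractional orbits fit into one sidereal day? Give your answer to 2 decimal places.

15.64

Semi-major axis a = 6371 + 370 = 6741 km. Period T = 2π√(a³/μ) = 2π√(6741³/398600) = 5508.0 s = 91.80 min.
Orbits per sidereal day = 86166 / 5508.0 = 15.644.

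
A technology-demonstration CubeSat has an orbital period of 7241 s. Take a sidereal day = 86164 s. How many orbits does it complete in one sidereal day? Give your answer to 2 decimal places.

11.90

Orbits per sidereal day = 86164 / 7241.0 = 11.899.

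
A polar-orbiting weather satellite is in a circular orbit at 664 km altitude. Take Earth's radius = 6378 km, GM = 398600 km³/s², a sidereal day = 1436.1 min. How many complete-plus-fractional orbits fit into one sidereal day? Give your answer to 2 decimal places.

Semi-major axis a = 6378 + 664 = 7042 km. Period T = 2π√(a³/μ) = 2π√(7042³/398600) = 5881.1 s = 98.02 min.
Orbits per sidereal day = 86166 / 5881.1 = 14.651.

14.65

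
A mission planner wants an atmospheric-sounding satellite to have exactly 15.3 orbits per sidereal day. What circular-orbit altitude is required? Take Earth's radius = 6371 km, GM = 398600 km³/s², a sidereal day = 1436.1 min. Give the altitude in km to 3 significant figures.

471 km

Required period T = 86166 / 15.3 = 5631.8 s.
From T = 2π√(a³/μ): a = (μ T²/4π²)^(1/3) = (398600 × 5631.8² / 4π²)^(1/3) = 6842 km.
Altitude h = a − R = 6842 − 6371 = 471 km.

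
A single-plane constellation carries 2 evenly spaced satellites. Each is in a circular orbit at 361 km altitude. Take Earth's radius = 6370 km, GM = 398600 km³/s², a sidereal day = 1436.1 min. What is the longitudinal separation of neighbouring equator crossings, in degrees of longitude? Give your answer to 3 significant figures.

Semi-major axis a = 6370 + 361 = 6731 km. Period T = 2π√(a³/μ) = 2π√(6731³/398600) = 5495.8 s = 91.60 min.
Single-satellite node shift = (5495.8/86166) × 360° = 22.96°.
With 2 satellites evenly phased, successive equator crossings are 22.96/2 = 11.481° apart.

11.5°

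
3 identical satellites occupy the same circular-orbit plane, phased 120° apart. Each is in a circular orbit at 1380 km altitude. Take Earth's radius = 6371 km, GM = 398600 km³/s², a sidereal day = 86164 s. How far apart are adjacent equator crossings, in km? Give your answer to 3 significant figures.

Semi-major axis a = 6371 + 1380 = 7751 km. Period T = 2π√(a³/μ) = 2π√(7751³/398600) = 6791.2 s = 113.19 min.
Single-satellite node shift = (6791.2/86164) × 360° = 28.37°.
With 3 satellites evenly phased, successive equator crossings are 28.37/3 = 9.458° apart.
That is 9.458 × 111.2 = 1052 km at the equator.

1050 km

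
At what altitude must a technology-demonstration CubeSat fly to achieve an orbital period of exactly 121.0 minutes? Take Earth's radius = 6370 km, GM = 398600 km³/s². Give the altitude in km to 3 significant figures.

T = 121.0 min = 7260.0 s.
From T = 2π√(a³/μ): a = (μ T²/4π²)^(1/3) = (398600 × 7260.0² / 4π²)^(1/3) = 8104 km.
Altitude h = a − R = 8104 − 6370 = 1734 km.

1730 km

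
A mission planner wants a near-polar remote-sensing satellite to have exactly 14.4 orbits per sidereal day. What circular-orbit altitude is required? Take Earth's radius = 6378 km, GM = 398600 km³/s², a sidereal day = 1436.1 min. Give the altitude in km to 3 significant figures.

Required period T = 86166 / 14.4 = 5983.8 s.
From T = 2π√(a³/μ): a = (μ T²/4π²)^(1/3) = (398600 × 5983.8² / 4π²)^(1/3) = 7124 km.
Altitude h = a − R = 7124 − 6378 = 746 km.

746 km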